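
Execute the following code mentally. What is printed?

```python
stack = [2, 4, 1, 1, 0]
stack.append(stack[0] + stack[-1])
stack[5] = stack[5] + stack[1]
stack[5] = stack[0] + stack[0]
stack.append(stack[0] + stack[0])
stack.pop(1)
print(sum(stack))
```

12

append stack[0]+stack[-1] = 2+0 = 2 → [2, 4, 1, 1, 0, 2]
stack[5] = stack[5]+stack[1] = 2+4 = 6 → [2, 4, 1, 1, 0, 6]
stack[5] = stack[0]+stack[0] = 2+2 = 4 → [2, 4, 1, 1, 0, 4]
append stack[0]+stack[0] = 2+2 = 4 → [2, 4, 1, 1, 0, 4, 4]
pop(1) removes 4 → [2, 1, 1, 0, 4, 4]
sum = 12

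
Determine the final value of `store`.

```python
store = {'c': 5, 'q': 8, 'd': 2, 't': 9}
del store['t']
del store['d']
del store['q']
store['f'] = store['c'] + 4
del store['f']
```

{'c': 5}

del 't' → {'c': 5, 'q': 8, 'd': 2}
del 'd' → {'c': 5, 'q': 8}
del 'q' → {'c': 5}
store['f'] = store['c']+4 = 9 → {'c': 5, 'f': 9}
del 'f' → {'c': 5}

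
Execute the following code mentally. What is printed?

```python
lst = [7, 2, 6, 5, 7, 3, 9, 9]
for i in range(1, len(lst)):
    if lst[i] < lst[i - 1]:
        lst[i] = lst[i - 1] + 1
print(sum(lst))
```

i=1: 2<7, lst[1] = 7+1 = 8 → [7, 8, 6, 5, 7, 3, 9, 9]
i=2: 6<8, lst[2] = 8+1 = 9 → [7, 8, 9, 5, 7, 3, 9, 9]
i=3: 5<9, lst[3] = 9+1 = 10 → [7, 8, 9, 10, 7, 3, 9, 9]
i=4: 7<10, lst[4] = 10+1 = 11 → [7, 8, 9, 10, 11, 3, 9, 9]
i=5: 3<11, lst[5] = 11+1 = 12 → [7, 8, 9, 10, 11, 12, 9, 9]
i=6: 9<12, lst[6] = 12+1 = 13 → [7, 8, 9, 10, 11, 12, 13, 9]
i=7: 9<13, lst[7] = 13+1 = 14 → [7, 8, 9, 10, 11, 12, 13, 14]
sum = 84

84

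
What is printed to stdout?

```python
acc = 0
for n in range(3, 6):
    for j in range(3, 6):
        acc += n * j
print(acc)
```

n=3,j=3: acc = 0+9 = 9
n=3,j=4: acc = 9+12 = 21
n=3,j=5: acc = 21+15 = 36
n=4,j=3: acc = 36+12 = 48
n=4,j=4: acc = 48+16 = 64
n=4,j=5: acc = 64+20 = 84
n=5,j=3: acc = 84+15 = 99
n=5,j=4: acc = 99+20 = 119
n=5,j=5: acc = 119+25 = 144

144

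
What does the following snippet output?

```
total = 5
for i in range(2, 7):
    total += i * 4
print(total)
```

85

i=2: total = 5+2*4 = 13
i=3: total = 13+3*4 = 25
i=4: total = 25+4*4 = 41
i=5: total = 41+5*4 = 61
i=6: total = 61+6*4 = 85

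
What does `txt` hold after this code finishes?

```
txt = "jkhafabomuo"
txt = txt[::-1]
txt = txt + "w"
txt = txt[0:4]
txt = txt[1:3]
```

'um'

reverse → 'oumobafahkj'
+ 'w' → 'oumobafahkjw'
slice [0:4] → 'oumo'
slice [1:3] → 'um'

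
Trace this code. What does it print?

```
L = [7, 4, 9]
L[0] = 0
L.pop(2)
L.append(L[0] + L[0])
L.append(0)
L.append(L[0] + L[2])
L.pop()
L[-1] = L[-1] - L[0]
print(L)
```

L[0] = 0 → [0, 4, 9]
pop(2) removes 9 → [0, 4]
append L[0]+L[0] = 0+0 = 0 → [0, 4, 0]
append 0 → [0, 4, 0, 0]
append L[0]+L[2] = 0+0 = 0 → [0, 4, 0, 0, 0]
pop() removes 0 → [0, 4, 0, 0]
L[-1] = L[-1]-L[0] = 0-0 = 0 → [0, 4, 0, 0]

[0, 4, 0, 0]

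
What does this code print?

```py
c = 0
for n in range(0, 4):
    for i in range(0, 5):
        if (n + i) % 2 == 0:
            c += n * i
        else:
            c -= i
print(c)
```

8

n=0,i=0: even sum, c = 0+0 = 0
n=0,i=1: odd sum, c = 0-1 = -1
n=0,i=2: even sum, c = (-1)+0 = -1
n=0,i=3: odd sum, c = (-1)-3 = -4
n=0,i=4: even sum, c = (-4)+0 = -4
n=1,i=0: odd sum, c = (-4)-0 = -4
n=1,i=1: even sum, c = (-4)+1 = -3
n=1,i=2: odd sum, c = (-3)-2 = -5
n=1,i=3: even sum, c = (-5)+3 = -2
n=1,i=4: odd sum, c = (-2)-4 = -6
n=2,i=0: even sum, c = (-6)+0 = -6
n=2,i=1: odd sum, c = (-6)-1 = -7
n=2,i=2: even sum, c = (-7)+4 = -3
n=2,i=3: odd sum, c = (-3)-3 = -6
n=2,i=4: even sum, c = (-6)+8 = 2
n=3,i=0: odd sum, c = 2-0 = 2
n=3,i=1: even sum, c = 2+3 = 5
n=3,i=2: odd sum, c = 5-2 = 3
n=3,i=3: even sum, c = 3+9 = 12
n=3,i=4: odd sum, c = 12-4 = 8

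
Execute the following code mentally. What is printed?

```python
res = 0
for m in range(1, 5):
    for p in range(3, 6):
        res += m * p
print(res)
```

120

m=1,p=3: res = 0+3 = 3
m=1,p=4: res = 3+4 = 7
m=1,p=5: res = 7+5 = 12
m=2,p=3: res = 12+6 = 18
m=2,p=4: res = 18+8 = 26
m=2,p=5: res = 26+10 = 36
m=3,p=3: res = 36+9 = 45
m=3,p=4: res = 45+12 = 57
m=3,p=5: res = 57+15 = 72
m=4,p=3: res = 72+12 = 84
m=4,p=4: res = 84+16 = 100
m=4,p=5: res = 100+20 = 120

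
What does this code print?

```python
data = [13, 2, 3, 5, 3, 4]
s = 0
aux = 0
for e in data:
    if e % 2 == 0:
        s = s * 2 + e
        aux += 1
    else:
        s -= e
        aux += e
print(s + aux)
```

-40

e=13: not even, s = 0-13 = -13; aux=13
e=2: even, s = (-13)*2+2 = -24; aux=14
e=3: not even, s = (-24)-3 = -27; aux=17
e=5: not even, s = (-27)-5 = -32; aux=22
e=3: not even, s = (-32)-3 = -35; aux=25
e=4: even, s = (-35)*2+4 = -66; aux=26
s+aux = (-66)+26 = -40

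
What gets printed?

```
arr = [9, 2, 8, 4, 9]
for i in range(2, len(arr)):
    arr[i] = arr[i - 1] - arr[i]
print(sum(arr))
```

i=2: arr[2] = 2-8 = -6 → [9, 2, -6, 4, 9]
i=3: arr[3] = (-6)-4 = -10 → [9, 2, -6, -10, 9]
i=4: arr[4] = (-10)-9 = -19 → [9, 2, -6, -10, -19]
sum = -24

-24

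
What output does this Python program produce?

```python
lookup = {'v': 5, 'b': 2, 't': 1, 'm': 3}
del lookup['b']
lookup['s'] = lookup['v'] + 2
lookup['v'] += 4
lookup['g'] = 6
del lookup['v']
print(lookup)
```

del 'b' → {'v': 5, 't': 1, 'm': 3}
lookup['s'] = lookup['v']+2 = 7 → {'v': 5, 't': 1, 'm': 3, 's': 7}
lookup['v'] = 5+4 = 9 → {'v': 9, 't': 1, 'm': 3, 's': 7}
lookup['g'] = 6 → {'v': 9, 't': 1, 'm': 3, 's': 7, 'g': 6}
del 'v' → {'t': 1, 'm': 3, 's': 7, 'g': 6}

{'t': 1, 'm': 3, 's': 7, 'g': 6}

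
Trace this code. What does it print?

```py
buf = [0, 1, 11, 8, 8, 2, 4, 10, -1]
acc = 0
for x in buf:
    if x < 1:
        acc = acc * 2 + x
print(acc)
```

-1

x=0: <1, acc = 0*2+0 = 0
x=1: not <1
x=11: not <1
x=8: not <1
x=8: not <1
x=2: not <1
x=4: not <1
x=10: not <1
x=-1: <1, acc = 0*2+(-1) = -1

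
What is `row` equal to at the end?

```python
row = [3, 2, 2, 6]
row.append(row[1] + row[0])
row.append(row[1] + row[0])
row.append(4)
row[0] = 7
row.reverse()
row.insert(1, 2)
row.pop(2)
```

append row[1]+row[0] = 2+3 = 5 → [3, 2, 2, 6, 5]
append row[1]+row[0] = 2+3 = 5 → [3, 2, 2, 6, 5, 5]
append 4 → [3, 2, 2, 6, 5, 5, 4]
row[0] = 7 → [7, 2, 2, 6, 5, 5, 4]
reverse → [4, 5, 5, 6, 2, 2, 7]
insert 2 at 1 → [4, 2, 5, 5, 6, 2, 2, 7]
pop(2) removes 5 → [4, 2, 5, 6, 2, 2, 7]

[4, 2, 5, 6, 2, 2, 7]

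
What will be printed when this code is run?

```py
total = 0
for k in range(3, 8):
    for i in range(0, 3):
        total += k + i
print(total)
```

90

k=3,i=0: total = 0+3 = 3
k=3,i=1: total = 3+4 = 7
k=3,i=2: total = 7+5 = 12
k=4,i=0: total = 12+4 = 16
k=4,i=1: total = 16+5 = 21
k=4,i=2: total = 21+6 = 27
k=5,i=0: total = 27+5 = 32
k=5,i=1: total = 32+6 = 38
k=5,i=2: total = 38+7 = 45
k=6,i=0: total = 45+6 = 51
k=6,i=1: total = 51+7 = 58
k=6,i=2: total = 58+8 = 66
k=7,i=0: total = 66+7 = 73
k=7,i=1: total = 73+8 = 81
k=7,i=2: total = 81+9 = 90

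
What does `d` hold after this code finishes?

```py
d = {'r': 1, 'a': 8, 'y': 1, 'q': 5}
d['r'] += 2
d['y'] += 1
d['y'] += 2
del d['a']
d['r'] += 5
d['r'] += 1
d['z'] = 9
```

{'r': 9, 'y': 4, 'q': 5, 'z': 9}

d['r'] = 1+2 = 3 → {'r': 3, 'a': 8, 'y': 1, 'q': 5}
d['y'] = 1+1 = 2 → {'r': 3, 'a': 8, 'y': 2, 'q': 5}
d['y'] = 2+2 = 4 → {'r': 3, 'a': 8, 'y': 4, 'q': 5}
del 'a' → {'r': 3, 'y': 4, 'q': 5}
d['r'] = 3+5 = 8 → {'r': 8, 'y': 4, 'q': 5}
d['r'] = 8+1 = 9 → {'r': 9, 'y': 4, 'q': 5}
d['z'] = 9 → {'r': 9, 'y': 4, 'q': 5, 'z': 9}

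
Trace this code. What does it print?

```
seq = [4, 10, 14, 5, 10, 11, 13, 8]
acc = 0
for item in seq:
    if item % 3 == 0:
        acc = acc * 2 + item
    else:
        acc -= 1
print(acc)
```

-8

item=4: not %3==0, acc = 0-1 = -1
item=10: not %3==0, acc = (-1)-1 = -2
item=14: not %3==0, acc = (-2)-1 = -3
item=5: not %3==0, acc = (-3)-1 = -4
item=10: not %3==0, acc = (-4)-1 = -5
item=11: not %3==0, acc = (-5)-1 = -6
item=13: not %3==0, acc = (-6)-1 = -7
item=8: not %3==0, acc = (-7)-1 = -8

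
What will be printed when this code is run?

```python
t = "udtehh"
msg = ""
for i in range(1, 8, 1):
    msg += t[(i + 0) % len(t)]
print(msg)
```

i=1: add t[1]='d' → 'd'
i=2: add t[2]='t' → 'dt'
i=3: add t[3]='e' → 'dte'
i=4: add t[4]='h' → 'dteh'
i=5: add t[5]='h' → 'dtehh'
i=6: add t[0]='u' → 'dtehhu'
i=7: add t[1]='d' → 'dtehhud'

dtehhud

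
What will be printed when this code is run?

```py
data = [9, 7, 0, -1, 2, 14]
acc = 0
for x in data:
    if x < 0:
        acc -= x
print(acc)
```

x=9: not <0
x=7: not <0
x=0: not <0
x=-1: <0, acc = 0-(-1) = 1
x=2: not <0
x=14: not <0

1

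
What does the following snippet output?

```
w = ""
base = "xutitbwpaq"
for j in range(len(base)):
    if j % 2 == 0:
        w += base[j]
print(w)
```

j=0: add 'x' → 'x'
j=1: skip
j=2: add 't' → 'xt'
j=3: skip
j=4: add 't' → 'xtt'
j=5: skip
j=6: add 'w' → 'xttw'
j=7: skip
j=8: add 'a' → 'xttwa'
j=9: skip

xttwa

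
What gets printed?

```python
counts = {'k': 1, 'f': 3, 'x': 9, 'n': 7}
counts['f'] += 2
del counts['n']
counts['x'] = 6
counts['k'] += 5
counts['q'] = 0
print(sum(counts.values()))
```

17

counts['f'] = 3+2 = 5 → {'k': 1, 'f': 5, 'x': 9, 'n': 7}
del 'n' → {'k': 1, 'f': 5, 'x': 9}
counts['x'] = 6 → {'k': 1, 'f': 5, 'x': 6}
counts['k'] = 1+5 = 6 → {'k': 6, 'f': 5, 'x': 6}
counts['q'] = 0 → {'k': 6, 'f': 5, 'x': 6, 'q': 0}
sum of values = 17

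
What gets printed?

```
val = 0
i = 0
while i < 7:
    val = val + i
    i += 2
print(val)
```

i=0: val = 0+0 = 0
i=2: val = 0+2 = 2
i=4: val = 2+4 = 6
i=6: val = 6+6 = 12

12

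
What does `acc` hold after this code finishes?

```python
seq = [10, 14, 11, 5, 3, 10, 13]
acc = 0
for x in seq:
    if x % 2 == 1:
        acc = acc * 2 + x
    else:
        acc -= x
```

-277

x=10: not odd, acc = 0-10 = -10
x=14: not odd, acc = (-10)-14 = -24
x=11: odd, acc = (-24)*2+11 = -37
x=5: odd, acc = (-37)*2+5 = -69
x=3: odd, acc = (-69)*2+3 = -135
x=10: not odd, acc = (-135)-10 = -145
x=13: odd, acc = (-145)*2+13 = -277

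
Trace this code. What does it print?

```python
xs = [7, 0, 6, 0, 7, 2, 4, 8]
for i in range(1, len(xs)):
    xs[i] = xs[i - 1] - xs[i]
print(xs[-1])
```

i=1: xs[1] = 7-0 = 7 → [7, 7, 6, 0, 7, 2, 4, 8]
i=2: xs[2] = 7-6 = 1 → [7, 7, 1, 0, 7, 2, 4, 8]
i=3: xs[3] = 1-0 = 1 → [7, 7, 1, 1, 7, 2, 4, 8]
i=4: xs[4] = 1-7 = -6 → [7, 7, 1, 1, -6, 2, 4, 8]
i=5: xs[5] = (-6)-2 = -8 → [7, 7, 1, 1, -6, -8, 4, 8]
i=6: xs[6] = (-8)-4 = -12 → [7, 7, 1, 1, -6, -8, -12, 8]
i=7: xs[7] = (-12)-8 = -20 → [7, 7, 1, 1, -6, -8, -12, -20]

-20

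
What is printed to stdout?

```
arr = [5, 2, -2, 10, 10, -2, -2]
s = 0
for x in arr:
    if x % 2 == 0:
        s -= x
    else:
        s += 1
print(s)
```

-15

x=5: not even, s = 0+1 = 1
x=2: even, s = 1-2 = -1
x=-2: even, s = (-1)-(-2) = 1
x=10: even, s = 1-10 = -9
x=10: even, s = (-9)-10 = -19
x=-2: even, s = (-19)-(-2) = -17
x=-2: even, s = (-17)-(-2) = -15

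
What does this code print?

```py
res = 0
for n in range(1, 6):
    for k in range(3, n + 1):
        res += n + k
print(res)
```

n=3,k=3: res = 0+6 = 6
n=4,k=3: res = 6+7 = 13
n=4,k=4: res = 13+8 = 21
n=5,k=3: res = 21+8 = 29
n=5,k=4: res = 29+9 = 38
n=5,k=5: res = 38+10 = 48

48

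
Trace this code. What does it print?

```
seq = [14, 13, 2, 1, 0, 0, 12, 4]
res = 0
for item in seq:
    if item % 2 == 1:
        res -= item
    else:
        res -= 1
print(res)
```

-20

item=14: not odd, res = 0-1 = -1
item=13: odd, res = (-1)-13 = -14
item=2: not odd, res = (-14)-1 = -15
item=1: odd, res = (-15)-1 = -16
item=0: not odd, res = (-16)-1 = -17
item=0: not odd, res = (-17)-1 = -18
item=12: not odd, res = (-18)-1 = -19
item=4: not odd, res = (-19)-1 = -20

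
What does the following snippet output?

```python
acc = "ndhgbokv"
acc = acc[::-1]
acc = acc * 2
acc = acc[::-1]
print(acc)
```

reverse → 'vkobghdn'
repeat ×2 → 'vkobghdnvkobghdn'
reverse → 'ndhgbokvndhgbokv'

ndhgbokvndhgbokv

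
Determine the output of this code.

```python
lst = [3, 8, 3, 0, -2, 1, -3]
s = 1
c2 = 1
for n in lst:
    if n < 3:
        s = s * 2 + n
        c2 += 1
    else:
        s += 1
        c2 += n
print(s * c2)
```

1045

n=3: not <3, s = 1+1 = 2; c2=4
n=8: not <3, s = 2+1 = 3; c2=12
n=3: not <3, s = 3+1 = 4; c2=15
n=0: <3, s = 4*2+0 = 8; c2=16
n=-2: <3, s = 8*2+(-2) = 14; c2=17
n=1: <3, s = 14*2+1 = 29; c2=18
n=-3: <3, s = 29*2+(-3) = 55; c2=19
s*c2 = 55*19 = 1045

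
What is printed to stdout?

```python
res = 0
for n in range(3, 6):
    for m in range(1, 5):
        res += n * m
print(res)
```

n=3,m=1: res = 0+3 = 3
n=3,m=2: res = 3+6 = 9
n=3,m=3: res = 9+9 = 18
n=3,m=4: res = 18+12 = 30
n=4,m=1: res = 30+4 = 34
n=4,m=2: res = 34+8 = 42
n=4,m=3: res = 42+12 = 54
n=4,m=4: res = 54+16 = 70
n=5,m=1: res = 70+5 = 75
n=5,m=2: res = 75+10 = 85
n=5,m=3: res = 85+15 = 100
n=5,m=4: res = 100+20 = 120

120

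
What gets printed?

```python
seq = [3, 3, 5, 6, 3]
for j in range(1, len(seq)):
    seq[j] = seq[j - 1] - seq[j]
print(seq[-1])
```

-14

j=1: seq[1] = 3-3 = 0 → [3, 0, 5, 6, 3]
j=2: seq[2] = 0-5 = -5 → [3, 0, -5, 6, 3]
j=3: seq[3] = (-5)-6 = -11 → [3, 0, -5, -11, 3]
j=4: seq[4] = (-11)-3 = -14 → [3, 0, -5, -11, -14]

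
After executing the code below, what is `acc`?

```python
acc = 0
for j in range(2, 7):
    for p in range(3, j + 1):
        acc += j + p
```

j=3,p=3: acc = 0+6 = 6
j=4,p=3: acc = 6+7 = 13
j=4,p=4: acc = 13+8 = 21
j=5,p=3: acc = 21+8 = 29
j=5,p=4: acc = 29+9 = 38
j=5,p=5: acc = 38+10 = 48
j=6,p=3: acc = 48+9 = 57
j=6,p=4: acc = 57+10 = 67
j=6,p=5: acc = 67+11 = 78
j=6,p=6: acc = 78+12 = 90

90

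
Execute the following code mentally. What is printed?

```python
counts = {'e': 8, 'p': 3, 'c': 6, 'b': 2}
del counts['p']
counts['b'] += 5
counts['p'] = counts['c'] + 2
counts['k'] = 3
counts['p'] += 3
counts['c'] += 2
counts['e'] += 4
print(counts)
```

del 'p' → {'e': 8, 'c': 6, 'b': 2}
counts['b'] = 2+5 = 7 → {'e': 8, 'c': 6, 'b': 7}
counts['p'] = counts['c']+2 = 8 → {'e': 8, 'c': 6, 'b': 7, 'p': 8}
counts['k'] = 3 → {'e': 8, 'c': 6, 'b': 7, 'p': 8, 'k': 3}
counts['p'] = 8+3 = 11 → {'e': 8, 'c': 6, 'b': 7, 'p': 11, 'k': 3}
counts['c'] = 6+2 = 8 → {'e': 8, 'c': 8, 'b': 7, 'p': 11, 'k': 3}
counts['e'] = 8+4 = 12 → {'e': 12, 'c': 8, 'b': 7, 'p': 11, 'k': 3}

{'e': 12, 'c': 8, 'b': 7, 'p': 11, 'k': 3}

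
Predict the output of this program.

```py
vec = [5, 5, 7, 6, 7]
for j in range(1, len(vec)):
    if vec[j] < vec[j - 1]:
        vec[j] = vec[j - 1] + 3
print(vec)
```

[5, 5, 7, 10, 13]

j=1: 5>=5, unchanged → [5, 5, 7, 6, 7]
j=2: 7>=5, unchanged → [5, 5, 7, 6, 7]
j=3: 6<7, vec[3] = 7+3 = 10 → [5, 5, 7, 10, 7]
j=4: 7<10, vec[4] = 10+3 = 13 → [5, 5, 7, 10, 13]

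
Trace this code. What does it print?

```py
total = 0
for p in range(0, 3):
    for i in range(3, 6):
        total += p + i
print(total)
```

45

p=0,i=3: total = 0+3 = 3
p=0,i=4: total = 3+4 = 7
p=0,i=5: total = 7+5 = 12
p=1,i=3: total = 12+4 = 16
p=1,i=4: total = 16+5 = 21
p=1,i=5: total = 21+6 = 27
p=2,i=3: total = 27+5 = 32
p=2,i=4: total = 32+6 = 38
p=2,i=5: total = 38+7 = 45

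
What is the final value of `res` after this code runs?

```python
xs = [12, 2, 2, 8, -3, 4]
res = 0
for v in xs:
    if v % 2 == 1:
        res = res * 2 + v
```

v=12: not odd
v=2: not odd
v=2: not odd
v=8: not odd
v=-3: odd, res = 0*2+(-3) = -3
v=4: not odd

-3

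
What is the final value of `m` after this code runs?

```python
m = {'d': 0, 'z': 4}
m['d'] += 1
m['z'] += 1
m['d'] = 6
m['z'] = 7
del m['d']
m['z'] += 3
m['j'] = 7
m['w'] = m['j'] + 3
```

{'z': 10, 'j': 7, 'w': 10}

m['d'] = 0+1 = 1 → {'d': 1, 'z': 4}
m['z'] = 4+1 = 5 → {'d': 1, 'z': 5}
m['d'] = 6 → {'d': 6, 'z': 5}
m['z'] = 7 → {'d': 6, 'z': 7}
del 'd' → {'z': 7}
m['z'] = 7+3 = 10 → {'z': 10}
m['j'] = 7 → {'z': 10, 'j': 7}
m['w'] = m['j']+3 = 10 → {'z': 10, 'j': 7, 'w': 10}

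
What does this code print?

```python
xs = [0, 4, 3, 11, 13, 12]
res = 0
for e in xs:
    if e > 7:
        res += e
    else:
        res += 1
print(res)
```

e=0: not >7, res = 0+1 = 1
e=4: not >7, res = 1+1 = 2
e=3: not >7, res = 2+1 = 3
e=11: >7, res = 3+11 = 14
e=13: >7, res = 14+13 = 27
e=12: >7, res = 27+12 = 39

39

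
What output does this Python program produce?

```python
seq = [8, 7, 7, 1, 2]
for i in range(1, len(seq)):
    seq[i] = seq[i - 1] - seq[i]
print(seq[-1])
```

i=1: seq[1] = 8-7 = 1 → [8, 1, 7, 1, 2]
i=2: seq[2] = 1-7 = -6 → [8, 1, -6, 1, 2]
i=3: seq[3] = (-6)-1 = -7 → [8, 1, -6, -7, 2]
i=4: seq[4] = (-7)-2 = -9 → [8, 1, -6, -7, -9]

-9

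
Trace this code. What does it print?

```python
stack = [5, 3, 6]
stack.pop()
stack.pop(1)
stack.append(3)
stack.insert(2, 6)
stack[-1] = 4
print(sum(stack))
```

12

pop() removes 6 → [5, 3]
pop(1) removes 3 → [5]
append 3 → [5, 3]
insert 6 at 2 → [5, 3, 6]
stack[-1] = 4 → [5, 3, 4]
sum = 12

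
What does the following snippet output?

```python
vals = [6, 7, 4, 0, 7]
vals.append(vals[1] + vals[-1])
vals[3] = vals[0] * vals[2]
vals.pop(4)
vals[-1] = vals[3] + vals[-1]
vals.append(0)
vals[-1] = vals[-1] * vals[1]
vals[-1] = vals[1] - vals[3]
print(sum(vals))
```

62

append vals[1]+vals[-1] = 7+7 = 14 → [6, 7, 4, 0, 7, 14]
vals[3] = vals[0]*vals[2] = 6*4 = 24 → [6, 7, 4, 24, 7, 14]
pop(4) removes 7 → [6, 7, 4, 24, 14]
vals[-1] = vals[3]+vals[-1] = 24+14 = 38 → [6, 7, 4, 24, 38]
append 0 → [6, 7, 4, 24, 38, 0]
vals[-1] = vals[-1]*vals[1] = 0*7 = 0 → [6, 7, 4, 24, 38, 0]
vals[-1] = vals[1]-vals[3] = 7-24 = -17 → [6, 7, 4, 24, 38, -17]
sum = 62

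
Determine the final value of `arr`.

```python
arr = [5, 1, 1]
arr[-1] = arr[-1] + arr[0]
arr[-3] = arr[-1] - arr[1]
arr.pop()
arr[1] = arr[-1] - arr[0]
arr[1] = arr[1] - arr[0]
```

[5, -9]

arr[-1] = arr[-1]+arr[0] = 1+5 = 6 → [5, 1, 6]
arr[-3] = arr[-1]-arr[1] = 6-1 = 5 → [5, 1, 6]
pop() removes 6 → [5, 1]
arr[1] = arr[-1]-arr[0] = 1-5 = -4 → [5, -4]
arr[1] = arr[1]-arr[0] = (-4)-5 = -9 → [5, -9]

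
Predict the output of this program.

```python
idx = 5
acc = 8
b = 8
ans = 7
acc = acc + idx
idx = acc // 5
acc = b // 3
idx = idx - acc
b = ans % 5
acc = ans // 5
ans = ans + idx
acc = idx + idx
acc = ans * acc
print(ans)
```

7

acc = 8+5 = 13
idx = 13//5 = 2
acc = 8//3 = 2
idx = 2-2 = 0
b = 7%5 = 2
acc = 7//5 = 1
ans = 7+0 = 7
acc = 0+0 = 0
acc = 7*0 = 0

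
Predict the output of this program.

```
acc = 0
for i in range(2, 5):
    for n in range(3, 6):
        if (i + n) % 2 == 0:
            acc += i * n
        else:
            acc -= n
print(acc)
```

28

i=2,n=3: odd sum, acc = 0-3 = -3
i=2,n=4: even sum, acc = (-3)+8 = 5
i=2,n=5: odd sum, acc = 5-5 = 0
i=3,n=3: even sum, acc = 0+9 = 9
i=3,n=4: odd sum, acc = 9-4 = 5
i=3,n=5: even sum, acc = 5+15 = 20
i=4,n=3: odd sum, acc = 20-3 = 17
i=4,n=4: even sum, acc = 17+16 = 33
i=4,n=5: odd sum, acc = 33-5 = 28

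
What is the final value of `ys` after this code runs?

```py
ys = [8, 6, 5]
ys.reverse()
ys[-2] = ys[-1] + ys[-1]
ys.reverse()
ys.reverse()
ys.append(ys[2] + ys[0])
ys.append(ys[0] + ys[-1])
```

[5, 16, 8, 13, 18]

reverse → [5, 6, 8]
ys[-2] = ys[-1]+ys[-1] = 8+8 = 16 → [5, 16, 8]
reverse → [8, 16, 5]
reverse → [5, 16, 8]
append ys[2]+ys[0] = 8+5 = 13 → [5, 16, 8, 13]
append ys[0]+ys[-1] = 5+13 = 18 → [5, 16, 8, 13, 18]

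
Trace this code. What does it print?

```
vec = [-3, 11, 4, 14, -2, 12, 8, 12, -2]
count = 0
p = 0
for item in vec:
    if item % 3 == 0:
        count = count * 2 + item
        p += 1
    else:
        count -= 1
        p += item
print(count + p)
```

item=-3: %3==0, count = 0*2+(-3) = -3; p=1
item=11: not %3==0, count = (-3)-1 = -4; p=12
item=4: not %3==0, count = (-4)-1 = -5; p=16
item=14: not %3==0, count = (-5)-1 = -6; p=30
item=-2: not %3==0, count = (-6)-1 = -7; p=28
item=12: %3==0, count = (-7)*2+12 = -2; p=29
item=8: not %3==0, count = (-2)-1 = -3; p=37
item=12: %3==0, count = (-3)*2+12 = 6; p=38
item=-2: not %3==0, count = 6-1 = 5; p=36
count+p = 5+36 = 41

41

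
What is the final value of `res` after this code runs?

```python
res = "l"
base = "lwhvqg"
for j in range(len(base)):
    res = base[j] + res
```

'gqvhwll'

j=0: prepend 'l' → 'll'
j=1: prepend 'w' → 'wll'
j=2: prepend 'h' → 'hwll'
j=3: prepend 'v' → 'vhwll'
j=4: prepend 'q' → 'qvhwll'
j=5: prepend 'g' → 'gqvhwll'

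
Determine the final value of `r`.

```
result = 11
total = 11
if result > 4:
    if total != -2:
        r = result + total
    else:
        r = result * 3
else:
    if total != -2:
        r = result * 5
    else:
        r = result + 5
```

result=11, total=11
result > 4 is True; total != -2 is True
→ r = result + total = 22

22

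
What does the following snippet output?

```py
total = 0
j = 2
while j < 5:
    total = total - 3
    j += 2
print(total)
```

-6

j=2: total = 0-3 = -3
j=4: total = (-3)-3 = -6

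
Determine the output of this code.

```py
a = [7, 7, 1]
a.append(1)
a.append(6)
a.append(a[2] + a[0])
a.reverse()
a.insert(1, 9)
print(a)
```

[8, 9, 6, 1, 1, 7, 7]

append 1 → [7, 7, 1, 1]
append 6 → [7, 7, 1, 1, 6]
append a[2]+a[0] = 1+7 = 8 → [7, 7, 1, 1, 6, 8]
reverse → [8, 6, 1, 1, 7, 7]
insert 9 at 1 → [8, 9, 6, 1, 1, 7, 7]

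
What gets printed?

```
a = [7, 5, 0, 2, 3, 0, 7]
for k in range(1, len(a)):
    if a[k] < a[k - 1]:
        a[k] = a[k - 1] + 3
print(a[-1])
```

k=1: 5<7, a[1] = 7+3 = 10 → [7, 10, 0, 2, 3, 0, 7]
k=2: 0<10, a[2] = 10+3 = 13 → [7, 10, 13, 2, 3, 0, 7]
k=3: 2<13, a[3] = 13+3 = 16 → [7, 10, 13, 16, 3, 0, 7]
k=4: 3<16, a[4] = 16+3 = 19 → [7, 10, 13, 16, 19, 0, 7]
k=5: 0<19, a[5] = 19+3 = 22 → [7, 10, 13, 16, 19, 22, 7]
k=6: 7<22, a[6] = 22+3 = 25 → [7, 10, 13, 16, 19, 22, 25]

25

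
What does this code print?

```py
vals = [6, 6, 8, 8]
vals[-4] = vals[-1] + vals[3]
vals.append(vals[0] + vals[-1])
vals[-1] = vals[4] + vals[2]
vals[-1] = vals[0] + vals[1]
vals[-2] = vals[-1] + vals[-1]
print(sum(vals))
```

96

vals[-4] = vals[-1]+vals[3] = 8+8 = 16 → [16, 6, 8, 8]
append vals[0]+vals[-1] = 16+8 = 24 → [16, 6, 8, 8, 24]
vals[-1] = vals[4]+vals[2] = 24+8 = 32 → [16, 6, 8, 8, 32]
vals[-1] = vals[0]+vals[1] = 16+6 = 22 → [16, 6, 8, 8, 22]
vals[-2] = vals[-1]+vals[-1] = 22+22 = 44 → [16, 6, 8, 44, 22]
sum = 96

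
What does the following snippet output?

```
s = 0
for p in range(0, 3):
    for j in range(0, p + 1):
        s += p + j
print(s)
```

p=0,j=0: s = 0+0 = 0
p=1,j=0: s = 0+1 = 1
p=1,j=1: s = 1+2 = 3
p=2,j=0: s = 3+2 = 5
p=2,j=1: s = 5+3 = 8
p=2,j=2: s = 8+4 = 12

12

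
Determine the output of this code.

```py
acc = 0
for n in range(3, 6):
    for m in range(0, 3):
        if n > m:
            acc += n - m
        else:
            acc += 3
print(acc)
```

n=3,m=0: 3>0, acc = 0+3 = 3
n=3,m=1: 3>1, acc = 3+2 = 5
n=3,m=2: 3>2, acc = 5+1 = 6
n=4,m=0: 4>0, acc = 6+4 = 10
n=4,m=1: 4>1, acc = 10+3 = 13
n=4,m=2: 4>2, acc = 13+2 = 15
n=5,m=0: 5>0, acc = 15+5 = 20
n=5,m=1: 5>1, acc = 20+4 = 24
n=5,m=2: 5>2, acc = 24+3 = 27

27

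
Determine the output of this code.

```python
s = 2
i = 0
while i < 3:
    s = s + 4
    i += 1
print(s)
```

i=0: s = 2+4 = 6
i=1: s = 6+4 = 10
i=2: s = 10+4 = 14

14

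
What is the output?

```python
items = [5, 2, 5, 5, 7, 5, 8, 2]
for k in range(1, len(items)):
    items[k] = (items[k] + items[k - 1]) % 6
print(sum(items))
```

k=1: items[1] = (2+5)%6 = 1 → [5, 1, 5, 5, 7, 5, 8, 2]
k=2: items[2] = (5+1)%6 = 0 → [5, 1, 0, 5, 7, 5, 8, 2]
k=3: items[3] = (5+0)%6 = 5 → [5, 1, 0, 5, 7, 5, 8, 2]
k=4: items[4] = (7+5)%6 = 0 → [5, 1, 0, 5, 0, 5, 8, 2]
k=5: items[5] = (5+0)%6 = 5 → [5, 1, 0, 5, 0, 5, 8, 2]
k=6: items[6] = (8+5)%6 = 1 → [5, 1, 0, 5, 0, 5, 1, 2]
k=7: items[7] = (2+1)%6 = 3 → [5, 1, 0, 5, 0, 5, 1, 3]
sum = 20

20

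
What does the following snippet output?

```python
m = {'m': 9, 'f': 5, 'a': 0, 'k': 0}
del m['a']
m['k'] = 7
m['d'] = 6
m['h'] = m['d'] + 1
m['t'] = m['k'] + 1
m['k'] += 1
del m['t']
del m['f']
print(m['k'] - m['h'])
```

del 'a' → {'m': 9, 'f': 5, 'k': 0}
m['k'] = 7 → {'m': 9, 'f': 5, 'k': 7}
m['d'] = 6 → {'m': 9, 'f': 5, 'k': 7, 'd': 6}
m['h'] = m['d']+1 = 7 → {'m': 9, 'f': 5, 'k': 7, 'd': 6, 'h': 7}
m['t'] = m['k']+1 = 8 → {'m': 9, 'f': 5, 'k': 7, 'd': 6, 'h': 7, 't': 8}
m['k'] = 7+1 = 8 → {'m': 9, 'f': 5, 'k': 8, 'd': 6, 'h': 7, 't': 8}
del 't' → {'m': 9, 'f': 5, 'k': 8, 'd': 6, 'h': 7}
del 'f' → {'m': 9, 'k': 8, 'd': 6, 'h': 7}
m['k']-m['h'] = 8-7 = 1

1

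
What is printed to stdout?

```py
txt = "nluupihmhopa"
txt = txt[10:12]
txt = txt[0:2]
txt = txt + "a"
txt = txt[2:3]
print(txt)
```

slice [10:12] → 'pa'
slice [0:2] → 'pa'
+ 'a' → 'paa'
slice [2:3] → 'a'

a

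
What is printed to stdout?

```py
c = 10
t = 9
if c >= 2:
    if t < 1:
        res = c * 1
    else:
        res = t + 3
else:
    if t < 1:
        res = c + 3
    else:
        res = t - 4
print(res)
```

c=10, t=9
c >= 2 is True; t < 1 is False
→ res = t + 3 = 12

12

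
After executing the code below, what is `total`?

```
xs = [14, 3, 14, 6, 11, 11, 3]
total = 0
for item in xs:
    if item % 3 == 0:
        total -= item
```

item=14: not %3==0
item=3: %3==0, total = 0-3 = -3
item=14: not %3==0
item=6: %3==0, total = (-3)-6 = -9
item=11: not %3==0
item=11: not %3==0
item=3: %3==0, total = (-9)-3 = -12

-12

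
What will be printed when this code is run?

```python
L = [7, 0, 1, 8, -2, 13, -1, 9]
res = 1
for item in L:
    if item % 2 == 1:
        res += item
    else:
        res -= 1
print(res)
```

27

item=7: odd, res = 1+7 = 8
item=0: not odd, res = 8-1 = 7
item=1: odd, res = 7+1 = 8
item=8: not odd, res = 8-1 = 7
item=-2: not odd, res = 7-1 = 6
item=13: odd, res = 6+13 = 19
item=-1: odd, res = 19+(-1) = 18
item=9: odd, res = 18+9 = 27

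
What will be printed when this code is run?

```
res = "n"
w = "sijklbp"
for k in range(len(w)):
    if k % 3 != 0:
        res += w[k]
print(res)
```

nijlb

k=0: skip
k=1: add 'i' → 'ni'
k=2: add 'j' → 'nij'
k=3: skip
k=4: add 'l' → 'nijl'
k=5: add 'b' → 'nijlb'
k=6: skip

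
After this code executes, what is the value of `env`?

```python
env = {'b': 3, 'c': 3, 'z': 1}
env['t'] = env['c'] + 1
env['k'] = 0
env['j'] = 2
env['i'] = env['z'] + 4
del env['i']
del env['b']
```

env['t'] = env['c']+1 = 4 → {'b': 3, 'c': 3, 'z': 1, 't': 4}
env['k'] = 0 → {'b': 3, 'c': 3, 'z': 1, 't': 4, 'k': 0}
env['j'] = 2 → {'b': 3, 'c': 3, 'z': 1, 't': 4, 'k': 0, 'j': 2}
env['i'] = env['z']+4 = 5 → {'b': 3, 'c': 3, 'z': 1, 't': 4, 'k': 0, 'j': 2, 'i': 5}
del 'i' → {'b': 3, 'c': 3, 'z': 1, 't': 4, 'k': 0, 'j': 2}
del 'b' → {'c': 3, 'z': 1, 't': 4, 'k': 0, 'j': 2}

{'c': 3, 'z': 1, 't': 4, 'k': 0, 'j': 2}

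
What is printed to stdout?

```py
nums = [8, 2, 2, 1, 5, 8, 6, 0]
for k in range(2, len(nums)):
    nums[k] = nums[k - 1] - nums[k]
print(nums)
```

[8, 2, 0, -1, -6, -14, -20, -20]

k=2: nums[2] = 2-2 = 0 → [8, 2, 0, 1, 5, 8, 6, 0]
k=3: nums[3] = 0-1 = -1 → [8, 2, 0, -1, 5, 8, 6, 0]
k=4: nums[4] = (-1)-5 = -6 → [8, 2, 0, -1, -6, 8, 6, 0]
k=5: nums[5] = (-6)-8 = -14 → [8, 2, 0, -1, -6, -14, 6, 0]
k=6: nums[6] = (-14)-6 = -20 → [8, 2, 0, -1, -6, -14, -20, 0]
k=7: nums[7] = (-20)-0 = -20 → [8, 2, 0, -1, -6, -14, -20, -20]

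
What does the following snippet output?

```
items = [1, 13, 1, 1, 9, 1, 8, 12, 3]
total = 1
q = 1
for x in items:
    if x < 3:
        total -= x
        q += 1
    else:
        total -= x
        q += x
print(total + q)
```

x=1: <3, total = 1-1 = 0; q=2
x=13: not <3, total = 0-13 = -13; q=15
x=1: <3, total = (-13)-1 = -14; q=16
x=1: <3, total = (-14)-1 = -15; q=17
x=9: not <3, total = (-15)-9 = -24; q=26
x=1: <3, total = (-24)-1 = -25; q=27
x=8: not <3, total = (-25)-8 = -33; q=35
x=12: not <3, total = (-33)-12 = -45; q=47
x=3: not <3, total = (-45)-3 = -48; q=50
total+q = (-48)+50 = 2

2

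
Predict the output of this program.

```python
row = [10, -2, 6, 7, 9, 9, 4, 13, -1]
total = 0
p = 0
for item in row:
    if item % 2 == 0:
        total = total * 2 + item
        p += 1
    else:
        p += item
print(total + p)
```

129

item=10: even, total = 0*2+10 = 10; p=1
item=-2: even, total = 10*2+(-2) = 18; p=2
item=6: even, total = 18*2+6 = 42; p=3
item=7: not even; p=10
item=9: not even; p=19
item=9: not even; p=28
item=4: even, total = 42*2+4 = 88; p=29
item=13: not even; p=42
item=-1: not even; p=41
total+p = 88+41 = 129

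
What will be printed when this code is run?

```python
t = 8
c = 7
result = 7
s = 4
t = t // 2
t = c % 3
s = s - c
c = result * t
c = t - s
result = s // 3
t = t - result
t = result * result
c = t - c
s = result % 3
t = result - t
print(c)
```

-3

t = 8//2 = 4
t = 7%3 = 1
s = 4-7 = -3
c = 7*1 = 7
c = 1-(-3) = 4
result = (-3)//3 = -1
t = 1-(-1) = 2
t = (-1)*(-1) = 1
c = 1-4 = -3
s = (-1)%3 = 2
t = (-1)-1 = -2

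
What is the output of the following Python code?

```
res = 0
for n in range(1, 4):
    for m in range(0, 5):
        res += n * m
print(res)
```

60

n=1,m=0: res = 0+0 = 0
n=1,m=1: res = 0+1 = 1
n=1,m=2: res = 1+2 = 3
n=1,m=3: res = 3+3 = 6
n=1,m=4: res = 6+4 = 10
n=2,m=0: res = 10+0 = 10
n=2,m=1: res = 10+2 = 12
n=2,m=2: res = 12+4 = 16
n=2,m=3: res = 16+6 = 22
n=2,m=4: res = 22+8 = 30
n=3,m=0: res = 30+0 = 30
n=3,m=1: res = 30+3 = 33
n=3,m=2: res = 33+6 = 39
n=3,m=3: res = 39+9 = 48
n=3,m=4: res = 48+12 = 60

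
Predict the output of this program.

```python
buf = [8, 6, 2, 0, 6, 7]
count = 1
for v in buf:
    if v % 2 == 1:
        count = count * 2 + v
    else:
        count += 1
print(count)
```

19

v=8: not odd, count = 1+1 = 2
v=6: not odd, count = 2+1 = 3
v=2: not odd, count = 3+1 = 4
v=0: not odd, count = 4+1 = 5
v=6: not odd, count = 5+1 = 6
v=7: odd, count = 6*2+7 = 19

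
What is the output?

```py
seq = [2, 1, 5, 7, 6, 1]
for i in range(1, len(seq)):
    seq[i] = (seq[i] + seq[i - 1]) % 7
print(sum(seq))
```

i=1: seq[1] = (1+2)%7 = 3 → [2, 3, 5, 7, 6, 1]
i=2: seq[2] = (5+3)%7 = 1 → [2, 3, 1, 7, 6, 1]
i=3: seq[3] = (7+1)%7 = 1 → [2, 3, 1, 1, 6, 1]
i=4: seq[4] = (6+1)%7 = 0 → [2, 3, 1, 1, 0, 1]
i=5: seq[5] = (1+0)%7 = 1 → [2, 3, 1, 1, 0, 1]
sum = 8

8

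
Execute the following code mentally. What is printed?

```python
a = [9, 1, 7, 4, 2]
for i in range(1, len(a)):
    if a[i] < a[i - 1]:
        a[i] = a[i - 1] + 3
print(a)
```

[9, 12, 15, 18, 21]

i=1: 1<9, a[1] = 9+3 = 12 → [9, 12, 7, 4, 2]
i=2: 7<12, a[2] = 12+3 = 15 → [9, 12, 15, 4, 2]
i=3: 4<15, a[3] = 15+3 = 18 → [9, 12, 15, 18, 2]
i=4: 2<18, a[4] = 18+3 = 21 → [9, 12, 15, 18, 21]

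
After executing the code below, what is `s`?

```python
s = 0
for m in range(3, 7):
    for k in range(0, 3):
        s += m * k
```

54

m=3,k=0: s = 0+0 = 0
m=3,k=1: s = 0+3 = 3
m=3,k=2: s = 3+6 = 9
m=4,k=0: s = 9+0 = 9
m=4,k=1: s = 9+4 = 13
m=4,k=2: s = 13+8 = 21
m=5,k=0: s = 21+0 = 21
m=5,k=1: s = 21+5 = 26
m=5,k=2: s = 26+10 = 36
m=6,k=0: s = 36+0 = 36
m=6,k=1: s = 36+6 = 42
m=6,k=2: s = 42+12 = 54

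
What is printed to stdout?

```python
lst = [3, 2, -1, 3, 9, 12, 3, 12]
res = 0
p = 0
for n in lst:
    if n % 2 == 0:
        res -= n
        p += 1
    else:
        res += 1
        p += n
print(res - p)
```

-41

n=3: not even, res = 0+1 = 1; p=3
n=2: even, res = 1-2 = -1; p=4
n=-1: not even, res = (-1)+1 = 0; p=3
n=3: not even, res = 0+1 = 1; p=6
n=9: not even, res = 1+1 = 2; p=15
n=12: even, res = 2-12 = -10; p=16
n=3: not even, res = (-10)+1 = -9; p=19
n=12: even, res = (-9)-12 = -21; p=20
res-p = (-21)-20 = -41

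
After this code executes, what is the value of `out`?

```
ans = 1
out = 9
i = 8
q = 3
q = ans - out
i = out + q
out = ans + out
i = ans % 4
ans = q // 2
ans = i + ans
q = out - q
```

10

q = 1-9 = -8
i = 9+(-8) = 1
out = 1+9 = 10
i = 1%4 = 1
ans = (-8)//2 = -4
ans = 1+(-4) = -3
q = 10-(-8) = 18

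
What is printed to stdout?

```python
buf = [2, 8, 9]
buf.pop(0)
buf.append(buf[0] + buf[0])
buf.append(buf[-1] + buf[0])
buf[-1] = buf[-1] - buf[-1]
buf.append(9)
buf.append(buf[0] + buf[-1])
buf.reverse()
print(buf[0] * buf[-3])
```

272

pop(0) removes 2 → [8, 9]
append buf[0]+buf[0] = 8+8 = 16 → [8, 9, 16]
append buf[-1]+buf[0] = 16+8 = 24 → [8, 9, 16, 24]
buf[-1] = buf[-1]-buf[-1] = 24-24 = 0 → [8, 9, 16, 0]
append 9 → [8, 9, 16, 0, 9]
append buf[0]+buf[-1] = 8+9 = 17 → [8, 9, 16, 0, 9, 17]
reverse → [17, 9, 0, 16, 9, 8]
buf[0]*buf[-3] = 17*16 = 272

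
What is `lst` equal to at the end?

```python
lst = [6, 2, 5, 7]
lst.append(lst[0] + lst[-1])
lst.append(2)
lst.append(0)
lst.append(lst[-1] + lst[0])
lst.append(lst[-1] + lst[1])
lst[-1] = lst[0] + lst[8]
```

append lst[0]+lst[-1] = 6+7 = 13 → [6, 2, 5, 7, 13]
append 2 → [6, 2, 5, 7, 13, 2]
append 0 → [6, 2, 5, 7, 13, 2, 0]
append lst[-1]+lst[0] = 0+6 = 6 → [6, 2, 5, 7, 13, 2, 0, 6]
append lst[-1]+lst[1] = 6+2 = 8 → [6, 2, 5, 7, 13, 2, 0, 6, 8]
lst[-1] = lst[0]+lst[8] = 6+8 = 14 → [6, 2, 5, 7, 13, 2, 0, 6, 14]

[6, 2, 5, 7, 13, 2, 0, 6, 14]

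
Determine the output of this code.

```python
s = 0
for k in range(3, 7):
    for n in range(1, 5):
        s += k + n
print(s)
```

112

k=3,n=1: s = 0+4 = 4
k=3,n=2: s = 4+5 = 9
k=3,n=3: s = 9+6 = 15
k=3,n=4: s = 15+7 = 22
k=4,n=1: s = 22+5 = 27
k=4,n=2: s = 27+6 = 33
k=4,n=3: s = 33+7 = 40
k=4,n=4: s = 40+8 = 48
k=5,n=1: s = 48+6 = 54
k=5,n=2: s = 54+7 = 61
k=5,n=3: s = 61+8 = 69
k=5,n=4: s = 69+9 = 78
k=6,n=1: s = 78+7 = 85
k=6,n=2: s = 85+8 = 93
k=6,n=3: s = 93+9 = 102
k=6,n=4: s = 102+10 = 112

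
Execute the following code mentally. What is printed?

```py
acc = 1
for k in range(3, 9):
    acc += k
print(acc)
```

k=3: acc = 1+3 = 4
k=4: acc = 4+4 = 8
k=5: acc = 8+5 = 13
k=6: acc = 13+6 = 19
k=7: acc = 19+7 = 26
k=8: acc = 26+8 = 34

34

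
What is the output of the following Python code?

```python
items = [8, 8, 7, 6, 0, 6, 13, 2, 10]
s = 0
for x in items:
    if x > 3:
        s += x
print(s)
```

x=8: >3, s = 0+8 = 8
x=8: >3, s = 8+8 = 16
x=7: >3, s = 16+7 = 23
x=6: >3, s = 23+6 = 29
x=0: not >3
x=6: >3, s = 29+6 = 35
x=13: >3, s = 35+13 = 48
x=2: not >3
x=10: >3, s = 48+10 = 58

58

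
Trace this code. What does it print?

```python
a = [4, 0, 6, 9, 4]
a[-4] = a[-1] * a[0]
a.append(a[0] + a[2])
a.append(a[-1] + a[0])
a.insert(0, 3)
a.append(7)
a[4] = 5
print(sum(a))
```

69

a[-4] = a[-1]*a[0] = 4*4 = 16 → [4, 16, 6, 9, 4]
append a[0]+a[2] = 4+6 = 10 → [4, 16, 6, 9, 4, 10]
append a[-1]+a[0] = 10+4 = 14 → [4, 16, 6, 9, 4, 10, 14]
insert 3 at 0 → [3, 4, 16, 6, 9, 4, 10, 14]
append 7 → [3, 4, 16, 6, 9, 4, 10, 14, 7]
a[4] = 5 → [3, 4, 16, 6, 5, 4, 10, 14, 7]
sum = 69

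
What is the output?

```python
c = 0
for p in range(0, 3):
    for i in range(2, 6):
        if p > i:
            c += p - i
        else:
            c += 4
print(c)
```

p=0,i=2: not 0>2, c = 0+4 = 4
p=0,i=3: not 0>3, c = 4+4 = 8
p=0,i=4: not 0>4, c = 8+4 = 12
p=0,i=5: not 0>5, c = 12+4 = 16
p=1,i=2: not 1>2, c = 16+4 = 20
p=1,i=3: not 1>3, c = 20+4 = 24
p=1,i=4: not 1>4, c = 24+4 = 28
p=1,i=5: not 1>5, c = 28+4 = 32
p=2,i=2: not 2>2, c = 32+4 = 36
p=2,i=3: not 2>3, c = 36+4 = 40
p=2,i=4: not 2>4, c = 40+4 = 44
p=2,i=5: not 2>5, c = 44+4 = 48

48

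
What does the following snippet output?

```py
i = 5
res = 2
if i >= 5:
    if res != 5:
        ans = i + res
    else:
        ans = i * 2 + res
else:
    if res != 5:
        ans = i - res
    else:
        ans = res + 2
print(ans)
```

7

i=5, res=2
i >= 5 is True; res != 5 is True
→ ans = i + res = 7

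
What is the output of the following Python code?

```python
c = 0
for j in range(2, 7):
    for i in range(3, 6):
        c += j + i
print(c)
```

j=2,i=3: c = 0+5 = 5
j=2,i=4: c = 5+6 = 11
j=2,i=5: c = 11+7 = 18
j=3,i=3: c = 18+6 = 24
j=3,i=4: c = 24+7 = 31
j=3,i=5: c = 31+8 = 39
j=4,i=3: c = 39+7 = 46
j=4,i=4: c = 46+8 = 54
j=4,i=5: c = 54+9 = 63
j=5,i=3: c = 63+8 = 71
j=5,i=4: c = 71+9 = 80
j=5,i=5: c = 80+10 = 90
j=6,i=3: c = 90+9 = 99
j=6,i=4: c = 99+10 = 109
j=6,i=5: c = 109+11 = 120

120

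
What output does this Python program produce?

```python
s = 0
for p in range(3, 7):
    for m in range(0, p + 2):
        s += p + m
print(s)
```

196

p=3,m=0: s = 0+3 = 3
p=3,m=1: s = 3+4 = 7
p=3,m=2: s = 7+5 = 12
p=3,m=3: s = 12+6 = 18
p=3,m=4: s = 18+7 = 25
p=4,m=0: s = 25+4 = 29
p=4,m=1: s = 29+5 = 34
p=4,m=2: s = 34+6 = 40
p=4,m=3: s = 40+7 = 47
p=4,m=4: s = 47+8 = 55
p=4,m=5: s = 55+9 = 64
p=5,m=0: s = 64+5 = 69
p=5,m=1: s = 69+6 = 75
p=5,m=2: s = 75+7 = 82
p=5,m=3: s = 82+8 = 90
p=5,m=4: s = 90+9 = 99
p=5,m=5: s = 99+10 = 109
p=5,m=6: s = 109+11 = 120
p=6,m=0: s = 120+6 = 126
p=6,m=1: s = 126+7 = 133
p=6,m=2: s = 133+8 = 141
p=6,m=3: s = 141+9 = 150
p=6,m=4: s = 150+10 = 160
p=6,m=5: s = 160+11 = 171
p=6,m=6: s = 171+12 = 183
p=6,m=7: s = 183+13 = 196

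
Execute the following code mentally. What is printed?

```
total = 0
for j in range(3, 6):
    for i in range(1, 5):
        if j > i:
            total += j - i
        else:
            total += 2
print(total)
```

25

j=3,i=1: 3>1, total = 0+2 = 2
j=3,i=2: 3>2, total = 2+1 = 3
j=3,i=3: not 3>3, total = 3+2 = 5
j=3,i=4: not 3>4, total = 5+2 = 7
j=4,i=1: 4>1, total = 7+3 = 10
j=4,i=2: 4>2, total = 10+2 = 12
j=4,i=3: 4>3, total = 12+1 = 13
j=4,i=4: not 4>4, total = 13+2 = 15
j=5,i=1: 5>1, total = 15+4 = 19
j=5,i=2: 5>2, total = 19+3 = 22
j=5,i=3: 5>3, total = 22+2 = 24
j=5,i=4: 5>4, total = 24+1 = 25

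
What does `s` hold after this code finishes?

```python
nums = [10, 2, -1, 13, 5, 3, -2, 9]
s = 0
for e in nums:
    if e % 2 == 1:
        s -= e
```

e=10: not odd
e=2: not odd
e=-1: odd, s = 0-(-1) = 1
e=13: odd, s = 1-13 = -12
e=5: odd, s = (-12)-5 = -17
e=3: odd, s = (-17)-3 = -20
e=-2: not odd
e=9: odd, s = (-20)-9 = -29

-29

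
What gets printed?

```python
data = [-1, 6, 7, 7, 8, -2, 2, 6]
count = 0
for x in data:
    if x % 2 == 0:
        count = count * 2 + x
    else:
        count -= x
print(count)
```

x=-1: not even, count = 0-(-1) = 1
x=6: even, count = 1*2+6 = 8
x=7: not even, count = 8-7 = 1
x=7: not even, count = 1-7 = -6
x=8: even, count = (-6)*2+8 = -4
x=-2: even, count = (-4)*2+(-2) = -10
x=2: even, count = (-10)*2+2 = -18
x=6: even, count = (-18)*2+6 = -30

-30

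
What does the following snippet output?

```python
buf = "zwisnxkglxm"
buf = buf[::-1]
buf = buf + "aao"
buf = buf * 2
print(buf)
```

mxlgkxnsiwzaaomxlgkxnsiwzaao

reverse → 'mxlgkxnsiwz'
+ 'aao' → 'mxlgkxnsiwzaao'
repeat ×2 → 'mxlgkxnsiwzaaomxlgkxnsiwzaao'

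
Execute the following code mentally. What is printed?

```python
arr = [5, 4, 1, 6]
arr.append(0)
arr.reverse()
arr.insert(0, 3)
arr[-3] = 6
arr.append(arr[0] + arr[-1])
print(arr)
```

[3, 0, 6, 6, 4, 5, 8]

append 0 → [5, 4, 1, 6, 0]
reverse → [0, 6, 1, 4, 5]
insert 3 at 0 → [3, 0, 6, 1, 4, 5]
arr[-3] = 6 → [3, 0, 6, 6, 4, 5]
append arr[0]+arr[-1] = 3+5 = 8 → [3, 0, 6, 6, 4, 5, 8]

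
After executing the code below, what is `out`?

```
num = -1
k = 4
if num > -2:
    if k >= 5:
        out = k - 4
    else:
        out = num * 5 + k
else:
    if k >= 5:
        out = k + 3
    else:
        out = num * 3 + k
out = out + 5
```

num=-1, k=4
num > -2 is True; k >= 5 is False
→ out = num * 5 + k = -1
out = (-1)+5 = 4

4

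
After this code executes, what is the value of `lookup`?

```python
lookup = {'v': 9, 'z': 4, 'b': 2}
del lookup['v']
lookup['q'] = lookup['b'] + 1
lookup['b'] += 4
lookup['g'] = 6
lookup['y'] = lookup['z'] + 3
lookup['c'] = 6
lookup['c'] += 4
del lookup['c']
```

{'z': 4, 'b': 6, 'q': 3, 'g': 6, 'y': 7}

del 'v' → {'z': 4, 'b': 2}
lookup['q'] = lookup['b']+1 = 3 → {'z': 4, 'b': 2, 'q': 3}
lookup['b'] = 2+4 = 6 → {'z': 4, 'b': 6, 'q': 3}
lookup['g'] = 6 → {'z': 4, 'b': 6, 'q': 3, 'g': 6}
lookup['y'] = lookup['z']+3 = 7 → {'z': 4, 'b': 6, 'q': 3, 'g': 6, 'y': 7}
lookup['c'] = 6 → {'z': 4, 'b': 6, 'q': 3, 'g': 6, 'y': 7, 'c': 6}
lookup['c'] = 6+4 = 10 → {'z': 4, 'b': 6, 'q': 3, 'g': 6, 'y': 7, 'c': 10}
del 'c' → {'z': 4, 'b': 6, 'q': 3, 'g': 6, 'y': 7}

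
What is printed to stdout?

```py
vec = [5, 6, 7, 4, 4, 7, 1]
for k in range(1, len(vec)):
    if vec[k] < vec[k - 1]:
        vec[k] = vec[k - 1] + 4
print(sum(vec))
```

86

k=1: 6>=5, unchanged → [5, 6, 7, 4, 4, 7, 1]
k=2: 7>=6, unchanged → [5, 6, 7, 4, 4, 7, 1]
k=3: 4<7, vec[3] = 7+4 = 11 → [5, 6, 7, 11, 4, 7, 1]
k=4: 4<11, vec[4] = 11+4 = 15 → [5, 6, 7, 11, 15, 7, 1]
k=5: 7<15, vec[5] = 15+4 = 19 → [5, 6, 7, 11, 15, 19, 1]
k=6: 1<19, vec[6] = 19+4 = 23 → [5, 6, 7, 11, 15, 19, 23]
sum = 86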